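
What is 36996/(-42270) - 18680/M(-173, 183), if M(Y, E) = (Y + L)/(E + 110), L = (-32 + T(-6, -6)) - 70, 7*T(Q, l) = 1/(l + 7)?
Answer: 67475241804/3388645 ≈ 19912.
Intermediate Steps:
T(Q, l) = 1/(7*(7 + l)) (T(Q, l) = 1/(7*(l + 7)) = 1/(7*(7 + l)))
L = -713/7 (L = (-32 + 1/(7*(7 - 6))) - 70 = (-32 + (⅐)/1) - 70 = (-32 + (⅐)*1) - 70 = (-32 + ⅐) - 70 = -223/7 - 70 = -713/7 ≈ -101.86)
M(Y, E) = (-713/7 + Y)/(110 + E) (M(Y, E) = (Y - 713/7)/(E + 110) = (-713/7 + Y)/(110 + E))
36996/(-42270) - 18680/M(-173, 183) = 36996/(-42270) - 18680*(110 + 183)/(-713/7 - 173) = 36996*(-1/42270) - 18680/(-1924/7/293) = -6166/7045 - 18680/((1/293)*(-1924/7)) = -6166/7045 - 18680/(-1924/2051) = -6166/7045 - 18680*(-2051/1924) = -6166/7045 + 9578170/481 = 67475241804/3388645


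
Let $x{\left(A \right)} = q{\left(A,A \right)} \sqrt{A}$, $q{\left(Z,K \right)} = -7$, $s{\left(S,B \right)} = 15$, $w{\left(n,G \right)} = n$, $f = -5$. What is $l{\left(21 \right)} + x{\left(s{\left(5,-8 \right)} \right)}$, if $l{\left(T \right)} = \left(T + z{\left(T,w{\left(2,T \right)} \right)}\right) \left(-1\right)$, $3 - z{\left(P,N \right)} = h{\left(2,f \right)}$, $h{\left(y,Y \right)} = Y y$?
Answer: $-34 - 7 \sqrt{15} \approx -61.111$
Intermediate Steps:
$z{\left(P,N \right)} = 13$ ($z{\left(P,N \right)} = 3 - \left(-5\right) 2 = 3 - -10 = 3 + 10 = 13$)
$x{\left(A \right)} = - 7 \sqrt{A}$
$l{\left(T \right)} = -13 - T$ ($l{\left(T \right)} = \left(T + 13\right) \left(-1\right) = \left(13 + T\right) \left(-1\right) = -13 - T$)
$l{\left(21 \right)} + x{\left(s{\left(5,-8 \right)} \right)} = \left(-13 - 21\right) - 7 \sqrt{15} = -34 - 7 \sqrt{15}$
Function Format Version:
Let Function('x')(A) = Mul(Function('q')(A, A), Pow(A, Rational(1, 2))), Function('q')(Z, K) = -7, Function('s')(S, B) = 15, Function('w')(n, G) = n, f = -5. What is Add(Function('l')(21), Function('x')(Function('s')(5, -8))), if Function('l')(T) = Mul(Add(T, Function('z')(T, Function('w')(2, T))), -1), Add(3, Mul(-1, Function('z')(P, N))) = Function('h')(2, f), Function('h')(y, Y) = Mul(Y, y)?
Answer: Add(-34, Mul(-7, Pow(15, Rational(1, 2)))) ≈ -61.111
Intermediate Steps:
Function('z')(P, N) = 13 (Function('z')(P, N) = Add(3, Mul(-1, Mul(-5, 2))) = Add(3, Mul(-1, -10)) = Add(3, 10) = 13)
Function('x')(A) = Mul(-7, Pow(A, Rational(1, 2)))
Function('l')(T) = Add(-13, Mul(-1, T)) (Function('l')(T) = Mul(Add(T, 13), -1) = Mul(Add(13, T), -1) = Add(-13, Mul(-1, T)))
Add(Function('l')(21), Function('x')(Function('s')(5, -8))) = Add(Add(-13, Mul(-1, 21)), Mul(-7, Pow(15, Rational(1, 2)))) = Add(Add(-13, -21), Mul(-7, Pow(15, Rational(1, 2)))) = Add(-34, Mul(-7, Pow(15, Rational(1, 2))))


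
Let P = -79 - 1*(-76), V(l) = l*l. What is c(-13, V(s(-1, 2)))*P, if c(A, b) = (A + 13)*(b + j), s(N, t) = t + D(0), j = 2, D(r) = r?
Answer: 0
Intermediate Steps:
s(N, t) = t (s(N, t) = t + 0 = t)
V(l) = l²
c(A, b) = (2 + b)*(13 + A) (c(A, b) = (A + 13)*(b + 2) = (13 + A)*(2 + b) = (2 + b)*(13 + A))
P = -3 (P = -79 + 76 = -3)
c(-13, V(s(-1, 2)))*P = (26 + 2*(-13) + 13*2² - 13*2²)*(-3) = (26 - 26 + 13*4 - 13*4)*(-3) = (26 - 26 + 52 - 52)*(-3) = 0*(-3) = 0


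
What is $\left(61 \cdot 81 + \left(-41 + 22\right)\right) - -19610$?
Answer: $24532$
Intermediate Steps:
$\left(61 \cdot 81 + \left(-41 + 22\right)\right) - -19610 = \left(4941 - 19\right) + 19610 = 4922 + 19610 = 24532$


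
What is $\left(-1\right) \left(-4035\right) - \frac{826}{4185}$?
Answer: $\frac{16885649}{4185} \approx 4034.8$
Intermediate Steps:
$\left(-1\right) \left(-4035\right) - \frac{826}{4185} = 4035 - 826 \cdot \frac{1}{4185} = 4035 - \frac{826}{4185} = \frac{16885649}{4185}$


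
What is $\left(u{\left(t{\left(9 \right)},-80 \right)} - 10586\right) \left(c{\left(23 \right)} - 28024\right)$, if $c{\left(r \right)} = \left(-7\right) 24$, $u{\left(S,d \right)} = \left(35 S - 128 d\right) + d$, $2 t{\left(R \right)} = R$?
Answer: $7569552$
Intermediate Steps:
$t{\left(R \right)} = \frac{R}{2}$
$u{\left(S,d \right)} = - 127 d + 35 S$ ($u{\left(S,d \right)} = \left(- 128 d + 35 S\right) + d = - 127 d + 35 S$)
$c{\left(r \right)} = -168$
$\left(u{\left(t{\left(9 \right)},-80 \right)} - 10586\right) \left(c{\left(23 \right)} - 28024\right) = \left(\left(\left(-127\right) \left(-80\right) + 35 \cdot \frac{1}{2} \cdot 9\right) - 10586\right) \left(-168 - 28024\right) = \left(\left(10160 + 35 \cdot \frac{9}{2}\right) - 10586\right) \left(-28192\right) = \left(\left(10160 + \frac{315}{2}\right) - 10586\right) \left(-28192\right) = \left(\frac{20635}{2} - 10586\right) \left(-28192\right) = \left(- \frac{537}{2}\right) \left(-28192\right) = 7569552$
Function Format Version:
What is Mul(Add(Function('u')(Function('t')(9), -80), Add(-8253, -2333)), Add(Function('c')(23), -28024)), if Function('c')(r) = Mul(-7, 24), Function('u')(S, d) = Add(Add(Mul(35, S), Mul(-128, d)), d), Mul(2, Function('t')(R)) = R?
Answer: 7569552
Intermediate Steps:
Function('t')(R) = Mul(Rational(1, 2), R)
Function('u')(S, d) = Add(Mul(-127, d), Mul(35, S)) (Function('u')(S, d) = Add(Add(Mul(-128, d), Mul(35, S)), d) = Add(Mul(-127, d), Mul(35, S)))
Function('c')(r) = -168
Mul(Add(Function('u')(Function('t')(9), -80), Add(-8253, -2333)), Add(Function('c')(23), -28024)) = Mul(Add(Add(Mul(-127, -80), Mul(35, Mul(Rational(1, 2), 9))), Add(-8253, -2333)), Add(-168, -28024)) = Mul(Add(Add(10160, Mul(35, Rational(9, 2))), -10586), -28192) = Mul(Add(Add(10160, Rational(315, 2)), -10586), -28192) = Mul(Add(Rational(20635, 2), -10586), -28192) = Mul(Rational(-537, 2), -28192) = 7569552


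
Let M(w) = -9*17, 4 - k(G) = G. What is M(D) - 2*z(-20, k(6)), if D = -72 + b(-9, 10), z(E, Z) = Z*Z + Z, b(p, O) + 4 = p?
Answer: -157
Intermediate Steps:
b(p, O) = -4 + p
k(G) = 4 - G
z(E, Z) = Z + Z² (z(E, Z) = Z² + Z = Z + Z²)
D = -85 (D = -72 + (-4 - 9) = -72 - 13 = -85)
M(w) = -153
M(D) - 2*z(-20, k(6)) = -153 - 2*(4 - 1*6)*(1 + (4 - 1*6)) = -153 - 2*(4 - 6)*(1 + (4 - 6)) = -153 - 2*(-2*(1 - 2)) = -153 - 2*(-2*(-1)) = -153 - 2*2 = -153 - 1*4 = -153 - 4 = -157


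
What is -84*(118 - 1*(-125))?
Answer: -20412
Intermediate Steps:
-84*(118 - 1*(-125)) = -84*(118 + 125) = -84*243 = -20412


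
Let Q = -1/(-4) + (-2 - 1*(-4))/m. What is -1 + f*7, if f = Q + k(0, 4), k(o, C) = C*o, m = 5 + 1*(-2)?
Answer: 65/12 ≈ 5.4167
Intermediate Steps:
m = 3 (m = 5 - 2 = 3)
Q = 11/12 (Q = -1/(-4) + (-2 - 1*(-4))/3 = -1*(-¼) + (-2 + 4)*(⅓) = ¼ + 2*(⅓) = ¼ + ⅔ = 11/12 ≈ 0.91667)
f = 11/12 (f = 11/12 + 4*0 = 11/12 + 0 = 11/12 ≈ 0.91667)
-1 + f*7 = -1 + (11/12)*7 = -1 + 77/12 = 65/12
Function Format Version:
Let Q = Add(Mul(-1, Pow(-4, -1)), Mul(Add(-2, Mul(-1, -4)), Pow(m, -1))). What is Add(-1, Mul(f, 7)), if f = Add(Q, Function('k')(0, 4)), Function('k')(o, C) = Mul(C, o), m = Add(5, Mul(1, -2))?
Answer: Rational(65, 12) ≈ 5.4167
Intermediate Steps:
m = 3 (m = Add(5, -2) = 3)
Q = Rational(11, 12) (Q = Add(Mul(-1, Pow(-4, -1)), Mul(Add(-2, Mul(-1, -4)), Pow(3, -1))) = Add(Mul(-1, Rational(-1, 4)), Mul(Add(-2, 4), Rational(1, 3))) = Add(Rational(1, 4), Mul(2, Rational(1, 3))) = Add(Rational(1, 4), Rational(2, 3)) = Rational(11, 12) ≈ 0.91667)
f = Rational(11, 12) (f = Add(Rational(11, 12), Mul(4, 0)) = Add(Rational(11, 12), 0) = Rational(11, 12) ≈ 0.91667)
Add(-1, Mul(f, 7)) = Add(-1, Mul(Rational(11, 12), 7)) = Add(-1, Rational(77, 12)) = Rational(65, 12)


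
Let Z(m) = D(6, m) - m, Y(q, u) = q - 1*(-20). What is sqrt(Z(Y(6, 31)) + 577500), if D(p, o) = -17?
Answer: sqrt(577457) ≈ 759.91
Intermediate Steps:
Y(q, u) = 20 + q (Y(q, u) = q + 20 = 20 + q)
Z(m) = -17 - m
sqrt(Z(Y(6, 31)) + 577500) = sqrt((-17 - (20 + 6)) + 577500) = sqrt((-17 - 1*26) + 577500) = sqrt((-17 - 26) + 577500) = sqrt(-43 + 577500) = sqrt(577457)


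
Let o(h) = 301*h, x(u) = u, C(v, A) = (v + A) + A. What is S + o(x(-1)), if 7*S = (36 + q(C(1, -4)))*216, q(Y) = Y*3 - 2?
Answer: 701/7 ≈ 100.14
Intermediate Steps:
C(v, A) = v + 2*A (C(v, A) = (A + v) + A = v + 2*A)
q(Y) = -2 + 3*Y (q(Y) = 3*Y - 2 = -2 + 3*Y)
S = 2808/7 (S = ((36 + (-2 + 3*(1 + 2*(-4))))*216)/7 = ((36 + (-2 + 3*(1 - 8)))*216)/7 = ((36 + (-2 + 3*(-7)))*216)/7 = ((36 + (-2 - 21))*216)/7 = ((36 - 23)*216)/7 = (13*216)/7 = (⅐)*2808 = 2808/7 ≈ 401.14)
S + o(x(-1)) = 2808/7 + 301*(-1) = 2808/7 - 301 = 701/7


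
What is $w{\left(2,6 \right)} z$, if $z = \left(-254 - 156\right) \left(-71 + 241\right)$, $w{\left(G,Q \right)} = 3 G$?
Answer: $-418200$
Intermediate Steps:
$z = -69700$ ($z = \left(-410\right) 170 = -69700$)
$w{\left(2,6 \right)} z = 3 \cdot 2 \left(-69700\right) = 6 \left(-69700\right) = -418200$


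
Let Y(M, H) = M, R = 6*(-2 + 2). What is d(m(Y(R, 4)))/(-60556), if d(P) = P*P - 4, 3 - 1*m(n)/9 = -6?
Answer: -6557/60556 ≈ -0.10828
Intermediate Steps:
R = 0 (R = 6*0 = 0)
m(n) = 81 (m(n) = 27 - 9*(-6) = 27 + 54 = 81)
d(P) = -4 + P**2 (d(P) = P**2 - 4 = -4 + P**2)
d(m(Y(R, 4)))/(-60556) = (-4 + 81**2)/(-60556) = (-4 + 6561)*(-1/60556) = 6557*(-1/60556) = -6557/60556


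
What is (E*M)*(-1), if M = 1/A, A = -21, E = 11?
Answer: 11/21 ≈ 0.52381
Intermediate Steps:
M = -1/21 (M = 1/(-21) = -1/21 ≈ -0.047619)
(E*M)*(-1) = (11*(-1/21))*(-1) = -11/21*(-1) = 11/21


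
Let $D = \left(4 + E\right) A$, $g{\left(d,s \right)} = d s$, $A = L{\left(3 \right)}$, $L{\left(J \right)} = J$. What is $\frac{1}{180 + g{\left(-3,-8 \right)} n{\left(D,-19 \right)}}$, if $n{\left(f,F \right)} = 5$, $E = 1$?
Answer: $\frac{1}{300} \approx 0.0033333$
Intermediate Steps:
$A = 3$
$D = 15$ ($D = \left(4 + 1\right) 3 = 5 \cdot 3 = 15$)
$\frac{1}{180 + g{\left(-3,-8 \right)} n{\left(D,-19 \right)}} = \frac{1}{180 + \left(-3\right) \left(-8\right) 5} = \frac{1}{180 + 24 \cdot 5} = \frac{1}{180 + 120} = \frac{1}{300}$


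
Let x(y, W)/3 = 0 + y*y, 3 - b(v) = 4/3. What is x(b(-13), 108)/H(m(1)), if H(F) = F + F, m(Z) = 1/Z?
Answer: 25/6 ≈ 4.1667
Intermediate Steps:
b(v) = 5/3 (b(v) = 3 - 4/3 = 5/3)
H(F) = 2*F
x(y, W) = 3*y² (x(y, W) = 3*(0 + y*y) = 3*(0 + y²) = 3*y²)
x(b(-13), 108)/H(m(1)) = (3*(5/3)²)/((2/1)) = (3*(25/9))/((2*1)) = (25/3)/2 = (25/3)*(½) = 25/6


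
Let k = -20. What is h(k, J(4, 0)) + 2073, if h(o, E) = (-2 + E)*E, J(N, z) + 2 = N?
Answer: 2073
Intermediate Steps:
J(N, z) = -2 + N
h(o, E) = E*(-2 + E)
h(k, J(4, 0)) + 2073 = (-2 + 4)*(-2 + (-2 + 4)) + 2073 = 2*(-2 + 2) + 2073 = 2*0 + 2073 = 0 + 2073 = 2073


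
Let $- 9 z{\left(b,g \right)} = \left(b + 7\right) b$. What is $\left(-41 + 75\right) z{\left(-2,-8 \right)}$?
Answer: $\frac{340}{9} \approx 37.778$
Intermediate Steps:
$z{\left(b,g \right)} = - \frac{b \left(7 + b\right)}{9}$ ($z{\left(b,g \right)} = - \frac{\left(b + 7\right) b}{9} = - \frac{\left(7 + b\right) b}{9} = - \frac{b \left(7 + b\right)}{9}$)
$\left(-41 + 75\right) z{\left(-2,-8 \right)} = \left(-41 + 75\right) \left(\left(- \frac{1}{9}\right) \left(-2\right) \left(7 - 2\right)\right) = 34 \left(\left(- \frac{1}{9}\right) \left(-2\right) 5\right) = 34 \cdot \frac{10}{9} = \frac{340}{9}$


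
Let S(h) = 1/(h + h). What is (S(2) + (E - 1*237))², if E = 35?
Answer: 651249/16 ≈ 40703.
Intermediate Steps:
S(h) = 1/(2*h)
(S(2) + (E - 1*237))² = ((½)/2 + (35 - 1*237))² = ((½)*(½) + (35 - 237))² = (¼ - 202)² = (-807/4)² = 651249/16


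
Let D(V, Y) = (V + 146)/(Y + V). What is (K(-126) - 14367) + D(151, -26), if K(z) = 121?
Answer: -1780453/125 ≈ -14244.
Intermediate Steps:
D(V, Y) = (146 + V)/(V + Y)
(K(-126) - 14367) + D(151, -26) = (121 - 14367) + (146 + 151)/(151 - 26) = -14246 + 297/125 = -1780453/125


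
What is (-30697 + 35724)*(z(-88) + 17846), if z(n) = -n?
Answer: 90154218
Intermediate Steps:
(-30697 + 35724)*(z(-88) + 17846) = (-30697 + 35724)*(-1*(-88) + 17846) = 5027*(88 + 17846) = 5027*17934 = 90154218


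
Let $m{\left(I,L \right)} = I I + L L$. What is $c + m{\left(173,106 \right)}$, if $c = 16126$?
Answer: $57291$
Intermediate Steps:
$m{\left(I,L \right)} = I^{2} + L^{2}$
$c + m{\left(173,106 \right)} = 16126 + \left(173^{2} + 106^{2}\right) = 16126 + \left(29929 + 11236\right) = 16126 + 41165 = 57291$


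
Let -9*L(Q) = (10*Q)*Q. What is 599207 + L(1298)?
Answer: -11455177/9 ≈ -1.2728e+6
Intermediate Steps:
L(Q) = -10*Q²/9 (L(Q) = -10*Q*Q/9 = -10*Q²/9)
599207 + L(1298) = 599207 - 10/9*1298² = 599207 - 10/9*1684804 = 599207 - 16848040/9 = -11455177/9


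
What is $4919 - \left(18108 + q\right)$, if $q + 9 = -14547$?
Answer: $1367$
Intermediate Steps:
$q = -14556$ ($q = -9 - 14547 = -14556$)
$4919 - \left(18108 + q\right) = 4919 - 3552 = 1367$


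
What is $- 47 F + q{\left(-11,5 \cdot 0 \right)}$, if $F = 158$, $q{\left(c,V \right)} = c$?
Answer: $-7437$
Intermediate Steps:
$- 47 F + q{\left(-11,5 \cdot 0 \right)} = \left(-47\right) 158 - 11 = -7426 - 11 = -7437$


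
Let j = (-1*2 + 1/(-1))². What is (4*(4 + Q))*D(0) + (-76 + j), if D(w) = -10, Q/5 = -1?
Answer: -27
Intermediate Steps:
Q = -5 (Q = 5*(-1) = -5)
j = 9 (j = (-2 - 1)² = (-3)² = 9)
(4*(4 + Q))*D(0) + (-76 + j) = (4*(4 - 5))*(-10) + (-76 + 9) = (4*(-1))*(-10) - 67 = -4*(-10) - 67 = 40 - 67 = -27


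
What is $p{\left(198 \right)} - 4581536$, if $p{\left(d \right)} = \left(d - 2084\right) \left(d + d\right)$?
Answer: $-5328392$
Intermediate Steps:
$p{\left(d \right)} = 2 d \left(-2084 + d\right)$ ($p{\left(d \right)} = \left(-2084 + d\right) 2 d = 2 d \left(-2084 + d\right)$)
$p{\left(198 \right)} - 4581536 = 2 \cdot 198 \left(-2084 + 198\right) - 4581536 = 2 \cdot 198 \left(-1886\right) - 4581536 = -746856 - 4581536 = -5328392$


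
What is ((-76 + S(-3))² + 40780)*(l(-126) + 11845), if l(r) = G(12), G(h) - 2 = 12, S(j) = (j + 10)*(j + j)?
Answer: 648734736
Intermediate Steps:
S(j) = 2*j*(10 + j) (S(j) = (10 + j)*(2*j) = 2*j*(10 + j))
G(h) = 14 (G(h) = 2 + 12 = 14)
l(r) = 14
((-76 + S(-3))² + 40780)*(l(-126) + 11845) = ((-76 + 2*(-3)*(10 - 3))² + 40780)*(14 + 11845) = ((-76 + 2*(-3)*7)² + 40780)*11859 = ((-76 - 42)² + 40780)*11859 = ((-118)² + 40780)*11859 = (13924 + 40780)*11859 = 54704*11859 = 648734736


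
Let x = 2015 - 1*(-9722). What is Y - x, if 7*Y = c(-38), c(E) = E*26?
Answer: -83147/7 ≈ -11878.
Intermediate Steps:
c(E) = 26*E
Y = -988/7 (Y = (26*(-38))/7 = (1/7)*(-988) = -988/7 ≈ -141.14)
x = 11737 (x = 2015 + 9722 = 11737)
Y - x = -988/7 - 1*11737 = -988/7 - 11737 = -83147/7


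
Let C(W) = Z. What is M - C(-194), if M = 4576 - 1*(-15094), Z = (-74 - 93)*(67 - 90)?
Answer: 15829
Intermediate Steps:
Z = 3841 (Z = -167*(-23) = 3841)
C(W) = 3841
M = 19670 (M = 4576 + 15094 = 19670)
M - C(-194) = 19670 - 1*3841 = 19670 - 3841 = 15829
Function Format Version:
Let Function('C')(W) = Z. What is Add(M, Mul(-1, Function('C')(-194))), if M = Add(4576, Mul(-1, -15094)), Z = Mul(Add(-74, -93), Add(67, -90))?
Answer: 15829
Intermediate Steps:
Z = 3841 (Z = Mul(-167, -23) = 3841)
Function('C')(W) = 3841
M = 19670 (M = Add(4576, 15094) = 19670)
Add(M, Mul(-1, Function('C')(-194))) = Add(19670, Mul(-1, 3841)) = Add(19670, -3841) = 15829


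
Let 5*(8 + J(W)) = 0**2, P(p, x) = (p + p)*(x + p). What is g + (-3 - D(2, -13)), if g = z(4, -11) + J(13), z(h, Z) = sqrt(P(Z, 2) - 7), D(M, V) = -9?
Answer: -2 + sqrt(191) ≈ 11.820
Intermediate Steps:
P(p, x) = 2*p*(p + x) (P(p, x) = (2*p)*(p + x) = 2*p*(p + x))
J(W) = -8 (J(W) = -8 + (1/5)*0**2 = -8 + (1/5)*0 = -8 + 0 = -8)
z(h, Z) = sqrt(-7 + 2*Z*(2 + Z)) (z(h, Z) = sqrt(2*Z*(Z + 2) - 7) = sqrt(2*Z*(2 + Z) - 7) = sqrt(-7 + 2*Z*(2 + Z)))
g = -8 + sqrt(191) (g = sqrt(-7 + 2*(-11)*(2 - 11)) - 8 = sqrt(-7 + 2*(-11)*(-9)) - 8 = sqrt(-7 + 198) - 8 = sqrt(191) - 8 = -8 + sqrt(191) ≈ 5.8203)
g + (-3 - D(2, -13)) = (-8 + sqrt(191)) + (-3 - 1*(-9)) = (-8 + sqrt(191)) + (-3 + 9) = (-8 + sqrt(191)) + 6 = -2 + sqrt(191)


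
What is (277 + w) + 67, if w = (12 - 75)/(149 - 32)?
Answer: 4465/13 ≈ 343.46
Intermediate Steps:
w = -7/13 (w = -63/117 = -63*1/117 = -7/13 ≈ -0.53846)
(277 + w) + 67 = (277 - 7/13) + 67 = 3594/13 + 67 = 4465/13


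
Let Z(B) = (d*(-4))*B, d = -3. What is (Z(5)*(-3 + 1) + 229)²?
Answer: 11881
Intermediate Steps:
Z(B) = 12*B (Z(B) = (-3*(-4))*B = 12*B)
(Z(5)*(-3 + 1) + 229)² = ((12*5)*(-3 + 1) + 229)² = (60*(-2) + 229)² = (-120 + 229)² = 109² = 11881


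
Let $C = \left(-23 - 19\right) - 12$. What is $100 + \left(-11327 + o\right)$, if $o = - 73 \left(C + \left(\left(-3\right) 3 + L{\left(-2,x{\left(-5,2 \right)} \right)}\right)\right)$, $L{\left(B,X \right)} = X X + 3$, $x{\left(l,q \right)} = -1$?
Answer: $-6920$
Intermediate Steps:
$L{\left(B,X \right)} = 3 + X^{2}$ ($L{\left(B,X \right)} = X^{2} + 3 = 3 + X^{2}$)
$C = -54$ ($C = -42 - 12 = -54$)
$o = 4307$ ($o = - 73 \left(-54 + \left(\left(-3\right) 3 + \left(3 + \left(-1\right)^{2}\right)\right)\right) = - 73 \left(-54 + \left(-9 + \left(3 + 1\right)\right)\right) = - 73 \left(-54 + \left(-9 + 4\right)\right) = - 73 \left(-54 - 5\right) = \left(-73\right) \left(-59\right) = 4307$)
$100 + \left(-11327 + o\right) = 100 + \left(-11327 + 4307\right) = 100 - 7020 = -6920$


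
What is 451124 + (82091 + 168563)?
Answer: 701778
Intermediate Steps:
451124 + (82091 + 168563) = 451124 + 250654 = 701778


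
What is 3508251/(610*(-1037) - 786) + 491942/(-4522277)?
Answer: -16176857224879/2864211271612 ≈ -5.6479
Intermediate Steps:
3508251/(610*(-1037) - 786) + 491942/(-4522277) = 3508251/(-632570 - 786) + 491942*(-1/4522277) = 3508251/(-633356) - 491942/4522277 = 3508251*(-1/633356) - 491942/4522277 = -3508251/633356 - 491942/4522277 = -16176857224879/2864211271612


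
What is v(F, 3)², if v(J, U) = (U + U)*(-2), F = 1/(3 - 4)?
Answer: 144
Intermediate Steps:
F = -1 (F = 1/(-1) = -1)
v(J, U) = -4*U (v(J, U) = (2*U)*(-2) = -4*U)
v(F, 3)² = (-4*3)² = (-12)² = 144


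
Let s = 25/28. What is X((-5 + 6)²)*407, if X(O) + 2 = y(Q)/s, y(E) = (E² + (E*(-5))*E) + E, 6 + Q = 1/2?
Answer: -1461944/25 ≈ -58478.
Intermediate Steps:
Q = -11/2 (Q = -6 + 1/2 = -6 + ½ = -11/2 ≈ -5.5000)
y(E) = E - 4*E² (y(E) = (E² + (-5*E)*E) + E = (E² - 5*E²) + E = -4*E² + E = E - 4*E²)
s = 25/28 (s = 25*(1/28) = 25/28 ≈ 0.89286)
X(O) = -3592/25 (X(O) = -2 + (-11*(1 - 4*(-11/2))/2)/(25/28) = -2 - 11*(1 + 22)/2*(28/25) = -2 - 11/2*23*(28/25) = -2 - 253/2*28/25 = -2 - 3542/25 = -3592/25)
X((-5 + 6)²)*407 = -3592/25*407 = -1461944/25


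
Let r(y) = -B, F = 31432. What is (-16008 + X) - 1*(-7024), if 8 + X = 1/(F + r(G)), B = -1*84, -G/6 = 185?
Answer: -283391871/31516 ≈ -8992.0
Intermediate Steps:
G = -1110 (G = -6*185 = -1110)
B = -84
r(y) = 84 (r(y) = -1*(-84) = 84)
X = -252127/31516 (X = -8 + 1/(31432 + 84) = -8 + 1/31516 = -252127/31516 ≈ -8.0000)
(-16008 + X) - 1*(-7024) = (-16008 - 252127/31516) - 1*(-7024) = -504760255/31516 + 7024 = -283391871/31516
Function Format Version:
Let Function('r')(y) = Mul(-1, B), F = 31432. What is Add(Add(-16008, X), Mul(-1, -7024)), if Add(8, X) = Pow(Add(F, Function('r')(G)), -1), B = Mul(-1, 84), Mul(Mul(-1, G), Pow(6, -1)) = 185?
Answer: Rational(-283391871, 31516) ≈ -8992.0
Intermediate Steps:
G = -1110 (G = Mul(-6, 185) = -1110)
B = -84
Function('r')(y) = 84 (Function('r')(y) = Mul(-1, -84) = 84)
X = Rational(-252127, 31516) (X = Add(-8, Pow(Add(31432, 84), -1)) = Add(-8, Pow(31516, -1)) = Add(-8, Rational(1, 31516)) = Rational(-252127, 31516) ≈ -8.0000)
Add(Add(-16008, X), Mul(-1, -7024)) = Add(Add(-16008, Rational(-252127, 31516)), Mul(-1, -7024)) = Add(Rational(-504760255, 31516), 7024) = Rational(-283391871, 31516)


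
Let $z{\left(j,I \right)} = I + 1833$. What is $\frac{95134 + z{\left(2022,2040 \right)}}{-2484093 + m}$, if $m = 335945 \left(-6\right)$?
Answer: $- \frac{99007}{4499763} \approx -0.022003$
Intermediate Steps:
$m = -2015670$
$z{\left(j,I \right)} = 1833 + I$
$\frac{95134 + z{\left(2022,2040 \right)}}{-2484093 + m} = \frac{95134 + \left(1833 + 2040\right)}{-2484093 - 2015670} = \frac{95134 + 3873}{-4499763} = 99007 \left(- \frac{1}{4499763}\right) = - \frac{99007}{4499763}$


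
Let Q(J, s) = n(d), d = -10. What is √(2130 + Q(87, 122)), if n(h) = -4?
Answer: √2126 ≈ 46.109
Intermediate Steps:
Q(J, s) = -4
√(2130 + Q(87, 122)) = √(2130 - 4) = √2126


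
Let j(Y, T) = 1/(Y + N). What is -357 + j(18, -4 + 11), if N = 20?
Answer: -13565/38 ≈ -356.97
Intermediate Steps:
j(Y, T) = 1/(20 + Y) (j(Y, T) = 1/(Y + 20) = 1/(20 + Y))
-357 + j(18, -4 + 11) = -357 + 1/(20 + 18) = -357 + 1/38 = -13565/38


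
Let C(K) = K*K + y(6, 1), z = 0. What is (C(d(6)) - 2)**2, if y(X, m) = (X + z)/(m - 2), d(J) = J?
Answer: 784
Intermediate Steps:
y(X, m) = X/(-2 + m) (y(X, m) = (X + 0)/(m - 2) = X/(-2 + m))
C(K) = -6 + K**2 (C(K) = K*K + 6/(-2 + 1) = K**2 + 6/(-1) = K**2 + 6*(-1) = K**2 - 6 = -6 + K**2)
(C(d(6)) - 2)**2 = ((-6 + 6**2) - 2)**2 = ((-6 + 36) - 2)**2 = (30 - 2)**2 = 28**2 = 784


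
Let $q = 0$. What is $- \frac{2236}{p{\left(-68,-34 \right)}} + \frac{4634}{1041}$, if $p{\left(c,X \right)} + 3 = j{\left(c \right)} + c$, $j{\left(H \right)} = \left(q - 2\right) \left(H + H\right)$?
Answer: $- \frac{155138}{23249} \approx -6.6729$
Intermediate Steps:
$j{\left(H \right)} = - 4 H$ ($j{\left(H \right)} = \left(0 - 2\right) \left(H + H\right) = - 2 \cdot 2 H = - 4 H$)
$p{\left(c,X \right)} = -3 - 3 c$ ($p{\left(c,X \right)} = -3 + \left(- 4 c + c\right) = -3 - 3 c$)
$- \frac{2236}{p{\left(-68,-34 \right)}} + \frac{4634}{1041} = - \frac{2236}{-3 - -204} + \frac{4634}{1041} = - \frac{2236}{-3 + 204} + 4634 \cdot \frac{1}{1041} = - \frac{2236}{201} + \frac{4634}{1041} = - \frac{155138}{23249}$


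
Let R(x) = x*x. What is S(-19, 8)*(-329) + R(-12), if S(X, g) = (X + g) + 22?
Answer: -3475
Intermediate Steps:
R(x) = x**2
S(X, g) = 22 + X + g
S(-19, 8)*(-329) + R(-12) = (22 - 19 + 8)*(-329) + (-12)**2 = 11*(-329) + 144 = -3619 + 144 = -3475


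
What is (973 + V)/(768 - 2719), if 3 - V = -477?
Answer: -1453/1951 ≈ -0.74475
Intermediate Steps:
V = 480 (V = 3 - 1*(-477) = 3 + 477 = 480)
(973 + V)/(768 - 2719) = (973 + 480)/(768 - 2719) = 1453/(-1951) = 1453*(-1/1951) = -1453/1951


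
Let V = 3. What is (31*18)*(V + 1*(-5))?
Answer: -1116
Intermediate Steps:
(31*18)*(V + 1*(-5)) = (31*18)*(3 + 1*(-5)) = 558*(3 - 5) = 558*(-2) = -1116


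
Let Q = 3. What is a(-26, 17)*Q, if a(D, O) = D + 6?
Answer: -60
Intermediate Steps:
a(D, O) = 6 + D
a(-26, 17)*Q = (6 - 26)*3 = -20*3 = -60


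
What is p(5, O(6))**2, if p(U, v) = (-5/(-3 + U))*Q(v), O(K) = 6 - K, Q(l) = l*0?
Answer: 0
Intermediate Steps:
Q(l) = 0
p(U, v) = 0 (p(U, v) = (-5/(-3 + U))*0 = -5/(-3 + U)*0 = 0)
p(5, O(6))**2 = 0**2 = 0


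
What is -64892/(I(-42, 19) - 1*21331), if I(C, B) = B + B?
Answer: 64892/21293 ≈ 3.0476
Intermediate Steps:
I(C, B) = 2*B
-64892/(I(-42, 19) - 1*21331) = -64892/(2*19 - 1*21331) = -64892/(38 - 21331) = -64892/(-21293) = -64892*(-1/21293) = 64892/21293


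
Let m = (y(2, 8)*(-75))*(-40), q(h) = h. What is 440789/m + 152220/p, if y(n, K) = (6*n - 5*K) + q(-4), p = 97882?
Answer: -14266094449/4698336000 ≈ -3.0364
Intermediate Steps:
y(n, K) = -4 - 5*K + 6*n (y(n, K) = (6*n - 5*K) - 4 = (-5*K + 6*n) - 4 = -4 - 5*K + 6*n)
m = -96000 (m = ((-4 - 5*8 + 6*2)*(-75))*(-40) = ((-4 - 40 + 12)*(-75))*(-40) = -32*(-75)*(-40) = 2400*(-40) = -96000)
440789/m + 152220/p = 440789/(-96000) + 152220/97882 = 440789*(-1/96000) + 152220*(1/97882) = -440789/96000 + 76110/48941 = -14266094449/4698336000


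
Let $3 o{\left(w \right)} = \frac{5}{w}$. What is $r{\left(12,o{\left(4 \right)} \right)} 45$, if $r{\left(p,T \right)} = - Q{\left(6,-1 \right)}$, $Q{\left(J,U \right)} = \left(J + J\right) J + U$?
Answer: $-3195$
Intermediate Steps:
$Q{\left(J,U \right)} = U + 2 J^{2}$ ($Q{\left(J,U \right)} = 2 J J + U = 2 J^{2} + U = U + 2 J^{2}$)
$o{\left(w \right)} = \frac{5}{3 w}$ ($o{\left(w \right)} = \frac{5 \frac{1}{w}}{3} = \frac{5}{3 w}$)
$r{\left(p,T \right)} = -71$ ($r{\left(p,T \right)} = - (-1 + 2 \cdot 6^{2}) = - (-1 + 2 \cdot 36) = - (-1 + 72) = \left(-1\right) 71 = -71$)
$r{\left(12,o{\left(4 \right)} \right)} 45 = \left(-71\right) 45 = -3195$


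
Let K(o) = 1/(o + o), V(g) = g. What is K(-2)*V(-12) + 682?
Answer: 685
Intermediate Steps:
K(o) = 1/(2*o)
K(-2)*V(-12) + 682 = ((½)/(-2))*(-12) + 682 = ((½)*(-½))*(-12) + 682 = -¼*(-12) + 682 = 3 + 682 = 685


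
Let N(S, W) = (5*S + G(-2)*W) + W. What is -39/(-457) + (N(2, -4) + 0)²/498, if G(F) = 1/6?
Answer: 145895/1024137 ≈ 0.14246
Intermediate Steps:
G(F) = ⅙
N(S, W) = 5*S + 7*W/6 (N(S, W) = (5*S + W/6) + W = 5*S + 7*W/6)
-39/(-457) + (N(2, -4) + 0)²/498 = -39/(-457) + ((5*2 + (7/6)*(-4)) + 0)²/498 = -39*(-1/457) + ((10 - 14/3) + 0)²*(1/498) = 39/457 + (16/3 + 0)²*(1/498) = 39/457 + (16/3)²*(1/498) = 39/457 + (256/9)*(1/498) = 39/457 + 128/2241 = 145895/1024137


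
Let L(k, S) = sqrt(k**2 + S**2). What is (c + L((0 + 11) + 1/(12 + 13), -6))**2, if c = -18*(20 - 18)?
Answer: 908676/625 - 432*sqrt(2741)/25 ≈ 549.20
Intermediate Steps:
c = -36 (c = -18*2 = -36)
L(k, S) = sqrt(S**2 + k**2)
(c + L((0 + 11) + 1/(12 + 13), -6))**2 = (-36 + sqrt((-6)**2 + ((0 + 11) + 1/(12 + 13))**2))**2 = (-36 + sqrt(36 + (11 + 1/25)**2))**2 = (-36 + sqrt(36 + (276/25)**2))**2 = (-36 + sqrt(36 + 76176/625))**2 = (-36 + sqrt(98676/625))**2 = (-36 + 6*sqrt(2741)/25)**2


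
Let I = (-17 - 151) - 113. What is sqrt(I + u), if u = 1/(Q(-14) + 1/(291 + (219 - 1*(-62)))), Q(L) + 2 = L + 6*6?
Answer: I*sqrt(36775366909)/11441 ≈ 16.762*I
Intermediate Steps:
Q(L) = 34 + L (Q(L) = -2 + (L + 6*6) = -2 + (L + 36) = -2 + (36 + L) = 34 + L)
I = -281 (I = -168 - 113 = -281)
u = 572/11441 (u = 1/((34 - 14) + 1/(291 + (219 - 1*(-62)))) = 1/(20 + 1/(291 + (219 + 62))) = 1/(20 + 1/(291 + 281)) = 1/(20 + 1/572) = 1/(11441/572) = 572/11441 ≈ 0.049996)
sqrt(I + u) = sqrt(-281 + 572/11441) = sqrt(-3214349/11441) = I*sqrt(36775366909)/11441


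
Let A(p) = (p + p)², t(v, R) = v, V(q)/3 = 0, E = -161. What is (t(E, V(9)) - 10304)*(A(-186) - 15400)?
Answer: -1287027560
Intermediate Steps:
V(q) = 0 (V(q) = 3*0 = 0)
A(p) = 4*p² (A(p) = (2*p)² = 4*p²)
(t(E, V(9)) - 10304)*(A(-186) - 15400) = (-161 - 10304)*(4*(-186)² - 15400) = -10465*(4*34596 - 15400) = -10465*(138384 - 15400) = -10465*122984 = -1287027560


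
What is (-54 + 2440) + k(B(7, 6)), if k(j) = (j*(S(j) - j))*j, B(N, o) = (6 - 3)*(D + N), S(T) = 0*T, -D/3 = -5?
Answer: -285110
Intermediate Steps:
D = 15 (D = -3*(-5) = 15)
S(T) = 0
B(N, o) = 45 + 3*N (B(N, o) = (6 - 3)*(15 + N) = 3*(15 + N) = 45 + 3*N)
k(j) = -j³ (k(j) = (j*(0 - j))*j = (j*(-j))*j = (-j²)*j = -j³)
(-54 + 2440) + k(B(7, 6)) = (-54 + 2440) - (45 + 3*7)³ = 2386 - (45 + 21)³ = 2386 - 1*66³ = 2386 - 1*287496 = 2386 - 287496 = -285110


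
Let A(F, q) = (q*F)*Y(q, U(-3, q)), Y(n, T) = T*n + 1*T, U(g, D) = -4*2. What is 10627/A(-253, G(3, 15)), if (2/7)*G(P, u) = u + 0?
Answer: 10627/5684910 ≈ 0.0018693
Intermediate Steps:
G(P, u) = 7*u/2 (G(P, u) = 7*(u + 0)/2 = 7*u/2)
U(g, D) = -8
Y(n, T) = T + T*n (Y(n, T) = T*n + T = T + T*n)
A(F, q) = F*q*(-8 - 8*q) (A(F, q) = (q*F)*(-8*(1 + q)) = (F*q)*(-8 - 8*q) = F*q*(-8 - 8*q))
10627/A(-253, G(3, 15)) = 10627/((8*(-253)*((7/2)*15)*(-1 - 7*15/2))) = 10627/((8*(-253)*(105/2)*(-1 - 1*105/2))) = 10627/((8*(-253)*(105/2)*(-1 - 105/2))) = 10627/((8*(-253)*(105/2)*(-107/2))) = 10627/5684910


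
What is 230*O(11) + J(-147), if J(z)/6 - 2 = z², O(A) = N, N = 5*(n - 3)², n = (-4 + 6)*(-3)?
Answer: 222816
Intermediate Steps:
n = -6 (n = 2*(-3) = -6)
N = 405 (N = 5*(-6 - 3)² = 5*(-9)² = 5*81 = 405)
O(A) = 405
J(z) = 12 + 6*z²
230*O(11) + J(-147) = 230*405 + (12 + 6*(-147)²) = 93150 + (12 + 6*21609) = 93150 + (12 + 129654) = 93150 + 129666 = 222816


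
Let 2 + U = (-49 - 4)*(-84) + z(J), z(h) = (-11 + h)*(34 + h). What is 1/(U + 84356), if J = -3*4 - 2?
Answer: 1/88306 ≈ 1.1324e-5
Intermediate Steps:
J = -14 (J = -12 - 2 = -14)
U = 3950 (U = -2 + ((-49 - 4)*(-84) + (-374 + (-14)² + 23*(-14))) = -2 + (-53*(-84) + (-374 + 196 - 322)) = -2 + (4452 - 500) = -2 + 3952 = 3950)
1/(U + 84356) = 1/(3950 + 84356) = 1/88306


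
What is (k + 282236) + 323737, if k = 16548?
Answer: 622521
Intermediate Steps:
(k + 282236) + 323737 = (16548 + 282236) + 323737 = 298784 + 323737 = 622521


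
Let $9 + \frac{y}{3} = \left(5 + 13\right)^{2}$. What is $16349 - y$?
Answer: $15404$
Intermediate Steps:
$y = 945$ ($y = -27 + 3 \left(5 + 13\right)^{2} = -27 + 3 \cdot 18^{2} = -27 + 3 \cdot 324 = -27 + 972 = 945$)
$16349 - y = 16349 - 945 = 15404$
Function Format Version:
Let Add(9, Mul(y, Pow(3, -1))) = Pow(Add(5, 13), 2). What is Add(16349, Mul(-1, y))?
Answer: 15404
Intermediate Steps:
y = 945 (y = Add(-27, Mul(3, Pow(Add(5, 13), 2))) = Add(-27, Mul(3, Pow(18, 2))) = Add(-27, Mul(3, 324)) = Add(-27, 972) = 945)
Add(16349, Mul(-1, y)) = Add(16349, Mul(-1, 945)) = Add(16349, -945) = 15404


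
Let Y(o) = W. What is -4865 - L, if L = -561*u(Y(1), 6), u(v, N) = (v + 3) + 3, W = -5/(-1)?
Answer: 1306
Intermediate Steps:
W = 5 (W = -5*(-1) = 5)
Y(o) = 5
u(v, N) = 6 + v (u(v, N) = (3 + v) + 3 = 6 + v)
L = -6171 (L = -561*(6 + 5) = -561*11 = -6171)
-4865 - L = -4865 - 1*(-6171) = -4865 + 6171 = 1306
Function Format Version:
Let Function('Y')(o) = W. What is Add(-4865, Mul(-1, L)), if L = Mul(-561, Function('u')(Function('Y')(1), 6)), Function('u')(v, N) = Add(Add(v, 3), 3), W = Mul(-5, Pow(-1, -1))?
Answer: 1306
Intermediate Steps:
W = 5 (W = Mul(-5, -1) = 5)
Function('Y')(o) = 5
Function('u')(v, N) = Add(6, v) (Function('u')(v, N) = Add(Add(3, v), 3) = Add(6, v))
L = -6171 (L = Mul(-561, Add(6, 5)) = Mul(-561, 11) = -6171)
Add(-4865, Mul(-1, L)) = Add(-4865, Mul(-1, -6171)) = Add(-4865, 6171) = 1306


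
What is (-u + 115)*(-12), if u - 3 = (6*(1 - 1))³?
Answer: -1344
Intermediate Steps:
u = 3 (u = 3 + (6*(1 - 1))³ = 3 + (6*0)³ = 3 + 0³ = 3 + 0 = 3)
(-u + 115)*(-12) = (-1*3 + 115)*(-12) = (-3 + 115)*(-12) = 112*(-12) = -1344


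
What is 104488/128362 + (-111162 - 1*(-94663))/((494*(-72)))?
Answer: 224395147/175599216 ≈ 1.2779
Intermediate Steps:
104488/128362 + (-111162 - 1*(-94663))/((494*(-72))) = 104488*(1/128362) + (-111162 + 94663)/(-35568) = 52244/64181 - 16499*(-1/35568) = 52244/64181 + 16499/35568 = 224395147/175599216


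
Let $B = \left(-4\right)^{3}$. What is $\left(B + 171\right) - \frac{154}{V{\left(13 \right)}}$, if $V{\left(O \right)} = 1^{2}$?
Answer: $-47$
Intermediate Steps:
$V{\left(O \right)} = 1$
$B = -64$
$\left(B + 171\right) - \frac{154}{V{\left(13 \right)}} = \left(-64 + 171\right) - \frac{154}{1} = 107 - 154 = -47$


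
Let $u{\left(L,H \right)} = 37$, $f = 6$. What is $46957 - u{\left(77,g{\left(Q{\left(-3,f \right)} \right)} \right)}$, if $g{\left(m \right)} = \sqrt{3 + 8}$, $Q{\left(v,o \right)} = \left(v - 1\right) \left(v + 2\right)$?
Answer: $46920$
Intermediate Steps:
$Q{\left(v,o \right)} = \left(-1 + v\right) \left(2 + v\right)$
$g{\left(m \right)} = \sqrt{11}$
$46957 - u{\left(77,g{\left(Q{\left(-3,f \right)} \right)} \right)} = 46957 - 37 = 46920$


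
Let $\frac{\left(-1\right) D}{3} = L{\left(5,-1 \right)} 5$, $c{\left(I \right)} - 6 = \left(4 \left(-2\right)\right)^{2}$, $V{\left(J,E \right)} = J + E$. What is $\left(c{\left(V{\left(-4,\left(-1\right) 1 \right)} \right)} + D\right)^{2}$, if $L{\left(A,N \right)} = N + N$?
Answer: $10000$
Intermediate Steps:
$L{\left(A,N \right)} = 2 N$
$V{\left(J,E \right)} = E + J$
$c{\left(I \right)} = 70$ ($c{\left(I \right)} = 6 + \left(4 \left(-2\right)\right)^{2} = 6 + \left(-8\right)^{2} = 6 + 64 = 70$)
$D = 30$ ($D = - 3 \cdot 2 \left(-1\right) 5 = - 3 \left(\left(-2\right) 5\right) = \left(-3\right) \left(-10\right) = 30$)
$\left(c{\left(V{\left(-4,\left(-1\right) 1 \right)} \right)} + D\right)^{2} = \left(70 + 30\right)^{2} = 100^{2} = 10000$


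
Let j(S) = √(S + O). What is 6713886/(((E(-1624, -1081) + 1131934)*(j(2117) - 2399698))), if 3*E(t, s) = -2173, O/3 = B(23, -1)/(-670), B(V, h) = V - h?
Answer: -16191855300460140/6546698619139614122849 - 20141658*√237568265/6546698619139614122849 ≈ -2.4733e-6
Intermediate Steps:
O = -36/335 (O = 3*((23 - 1*(-1))/(-670)) = 3*((23 + 1)*(-1/670)) = 3*(24*(-1/670)) = 3*(-12/335) = -36/335 ≈ -0.10746)
E(t, s) = -2173/3 (E(t, s) = (⅓)*(-2173) = -2173/3)
j(S) = √(-36/335 + S) (j(S) = √(S - 36/335) = √(-36/335 + S))
6713886/(((E(-1624, -1081) + 1131934)*(j(2117) - 2399698))) = 6713886/(((-2173/3 + 1131934)*(√(-12060 + 112225*2117)/335 - 2399698))) = 6713886/((3393629*(√(-12060 + 237580325)/335 - 2399698)/3)) = 6713886/((3393629*(√237568265/335 - 2399698)/3)) = 6713886/((3393629*(-2399698 + √237568265/335)/3)) = 6713886/(-8143684724042/3 + 3393629*√237568265/1005)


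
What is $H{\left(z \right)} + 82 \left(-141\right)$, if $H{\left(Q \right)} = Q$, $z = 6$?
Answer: $-11556$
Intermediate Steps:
$H{\left(z \right)} + 82 \left(-141\right) = 6 + 82 \left(-141\right) = 6 - 11562 = -11556$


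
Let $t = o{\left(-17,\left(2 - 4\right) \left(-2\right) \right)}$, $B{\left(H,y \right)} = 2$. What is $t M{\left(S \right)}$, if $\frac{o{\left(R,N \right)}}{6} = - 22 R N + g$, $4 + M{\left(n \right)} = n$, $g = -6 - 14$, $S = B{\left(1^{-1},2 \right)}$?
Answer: $-17712$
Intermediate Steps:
$S = 2$
$g = -20$ ($g = -6 - 14 = -20$)
$M{\left(n \right)} = -4 + n$
$o{\left(R,N \right)} = -120 - 132 N R$ ($o{\left(R,N \right)} = 6 \left(- 22 R N - 20\right) = 6 \left(- 22 N R - 20\right) = 6 \left(-20 - 22 N R\right) = -120 - 132 N R$)
$t = 8856$ ($t = -120 - 132 \left(2 - 4\right) \left(-2\right) \left(-17\right) = -120 - 132 \left(\left(-2\right) \left(-2\right)\right) \left(-17\right) = -120 - 528 \left(-17\right) = -120 + 8976 = 8856$)
$t M{\left(S \right)} = 8856 \left(-4 + 2\right) = 8856 \left(-2\right) = -17712$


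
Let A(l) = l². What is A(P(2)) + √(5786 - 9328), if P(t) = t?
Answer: 4 + I*√3542 ≈ 4.0 + 59.515*I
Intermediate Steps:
A(P(2)) + √(5786 - 9328) = 2² + √(5786 - 9328) = 4 + √(-3542) = 4 + I*√3542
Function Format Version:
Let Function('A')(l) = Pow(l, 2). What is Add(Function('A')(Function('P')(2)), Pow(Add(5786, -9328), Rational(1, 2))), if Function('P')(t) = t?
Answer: Add(4, Mul(I, Pow(3542, Rational(1, 2)))) ≈ Add(4.0000, Mul(59.515, I))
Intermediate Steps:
Add(Function('A')(Function('P')(2)), Pow(Add(5786, -9328), Rational(1, 2))) = Add(Pow(2, 2), Pow(Add(5786, -9328), Rational(1, 2))) = Add(4, Pow(-3542, Rational(1, 2))) = Add(4, Mul(I, Pow(3542, Rational(1, 2))))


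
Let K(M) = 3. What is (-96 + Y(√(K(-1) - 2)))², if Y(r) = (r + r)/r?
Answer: 8836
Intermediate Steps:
Y(r) = 2 (Y(r) = (2*r)/r = 2)
(-96 + Y(√(K(-1) - 2)))² = (-96 + 2)² = (-94)² = 8836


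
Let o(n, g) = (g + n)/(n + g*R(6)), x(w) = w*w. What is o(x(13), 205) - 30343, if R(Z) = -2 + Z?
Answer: -30008853/989 ≈ -30343.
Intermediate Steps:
x(w) = w²
o(n, g) = (g + n)/(n + 4*g) (o(n, g) = (g + n)/(n + g*(-2 + 6)) = (g + n)/(n + g*4) = (g + n)/(n + 4*g))
o(x(13), 205) - 30343 = (205 + 13²)/(13² + 4*205) - 30343 = (205 + 169)/(169 + 820) - 30343 = 374/989 - 30343 = -30008853/989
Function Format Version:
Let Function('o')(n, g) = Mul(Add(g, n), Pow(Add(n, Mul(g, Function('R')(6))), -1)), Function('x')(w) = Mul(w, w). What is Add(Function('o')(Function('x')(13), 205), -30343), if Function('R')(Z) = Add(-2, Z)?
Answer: Rational(-30008853, 989) ≈ -30343.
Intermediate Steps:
Function('x')(w) = Pow(w, 2)
Function('o')(n, g) = Mul(Pow(Add(n, Mul(4, g)), -1), Add(g, n)) (Function('o')(n, g) = Mul(Add(g, n), Pow(Add(n, Mul(g, Add(-2, 6))), -1)) = Mul(Add(g, n), Pow(Add(n, Mul(g, 4)), -1)) = Mul(Add(g, n), Pow(Add(n, Mul(4, g)), -1)) = Mul(Pow(Add(n, Mul(4, g)), -1), Add(g, n)))
Add(Function('o')(Function('x')(13), 205), -30343) = Add(Mul(Pow(Add(Pow(13, 2), Mul(4, 205)), -1), Add(205, Pow(13, 2))), -30343) = Add(Mul(Pow(Add(169, 820), -1), Add(205, 169)), -30343) = Add(Mul(Pow(989, -1), 374), -30343) = Add(Mul(Rational(1, 989), 374), -30343) = Add(Rational(374, 989), -30343) = Rational(-30008853, 989)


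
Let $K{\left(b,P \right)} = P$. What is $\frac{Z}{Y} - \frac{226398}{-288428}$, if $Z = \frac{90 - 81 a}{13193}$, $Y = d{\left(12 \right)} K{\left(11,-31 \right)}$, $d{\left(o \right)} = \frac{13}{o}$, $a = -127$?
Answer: $\frac{583895961885}{766753966706} \approx 0.76152$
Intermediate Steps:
$Y = - \frac{403}{12}$ ($Y = \frac{13}{12} \left(-31\right) = - \frac{403}{12} \approx -33.583$)
$Z = \frac{10377}{13193}$ ($Z = \frac{90 - -10287}{13193} = \left(90 + 10287\right) \frac{1}{13193} = 10377 \cdot \frac{1}{13193} = \frac{10377}{13193} \approx 0.78655$)
$\frac{Z}{Y} - \frac{226398}{-288428} = \frac{10377}{13193 \left(- \frac{403}{12}\right)} - \frac{226398}{-288428} = \frac{10377}{13193} \left(- \frac{12}{403}\right) - - \frac{113199}{144214} = - \frac{124524}{5316779} + \frac{113199}{144214} = \frac{583895961885}{766753966706}$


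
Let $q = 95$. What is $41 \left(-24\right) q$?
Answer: $-93480$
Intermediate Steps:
$41 \left(-24\right) q = 41 \left(-24\right) 95 = \left(-984\right) 95 = -93480$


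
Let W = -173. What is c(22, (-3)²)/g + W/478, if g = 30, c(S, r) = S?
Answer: 2663/7170 ≈ 0.37141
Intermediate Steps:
c(22, (-3)²)/g + W/478 = 22/30 - 173/478 = 22*(1/30) - 173*1/478 = 11/15 - 173/478 = 2663/7170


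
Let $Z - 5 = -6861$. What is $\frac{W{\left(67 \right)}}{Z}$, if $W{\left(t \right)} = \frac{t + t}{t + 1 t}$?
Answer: $- \frac{1}{6856} \approx -0.00014586$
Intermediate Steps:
$W{\left(t \right)} = 1$ ($W{\left(t \right)} = \frac{2 t}{t + t} = \frac{2 t}{2 t} = 2 t \frac{1}{2 t} = 1$)
$Z = -6856$ ($Z = 5 - 6861 = -6856$)
$\frac{W{\left(67 \right)}}{Z} = 1 \frac{1}{-6856} = 1 \left(- \frac{1}{6856}\right) = - \frac{1}{6856}$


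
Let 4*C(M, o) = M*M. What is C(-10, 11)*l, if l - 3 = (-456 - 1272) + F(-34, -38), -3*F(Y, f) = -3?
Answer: -43100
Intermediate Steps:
F(Y, f) = 1 (F(Y, f) = -1/3*(-3) = 1)
C(M, o) = M**2/4 (C(M, o) = (M*M)/4 = M**2/4)
l = -1724 (l = 3 + ((-456 - 1272) + 1) = 3 + (-1728 + 1) = 3 - 1727 = -1724)
C(-10, 11)*l = ((1/4)*(-10)**2)*(-1724) = ((1/4)*100)*(-1724) = 25*(-1724) = -43100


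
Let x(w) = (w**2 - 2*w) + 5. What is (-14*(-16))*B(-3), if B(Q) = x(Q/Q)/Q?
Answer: -896/3 ≈ -298.67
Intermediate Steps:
x(w) = 5 + w**2 - 2*w
B(Q) = 4/Q (B(Q) = (5 + (Q/Q)**2 - 2*Q/Q)/Q = (5 + 1**2 - 2*1)/Q = (5 + 1 - 2)/Q = 4/Q)
(-14*(-16))*B(-3) = (-14*(-16))*(4/(-3)) = 224*(4*(-1/3)) = 224*(-4/3) = -896/3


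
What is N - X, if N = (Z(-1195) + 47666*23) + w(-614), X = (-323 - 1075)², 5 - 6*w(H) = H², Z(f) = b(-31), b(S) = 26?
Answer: -5525351/6 ≈ -9.2089e+5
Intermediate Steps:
Z(f) = 26
w(H) = ⅚ - H²/6
X = 1954404 (X = (-1398)² = 1954404)
N = 6201073/6 (N = (26 + 47666*23) + (⅚ - ⅙*(-614)²) = (26 + 1096318) + (⅚ - ⅙*376996) = 1096344 + (⅚ - 188498/3) = 1096344 - 376991/6 = 6201073/6 ≈ 1.0335e+6)
N - X = 6201073/6 - 1*1954404 = 6201073/6 - 1954404 = -5525351/6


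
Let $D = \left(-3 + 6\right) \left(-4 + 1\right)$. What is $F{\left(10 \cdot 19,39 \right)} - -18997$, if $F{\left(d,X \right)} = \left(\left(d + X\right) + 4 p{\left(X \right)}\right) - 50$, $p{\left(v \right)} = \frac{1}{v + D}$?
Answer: $\frac{287642}{15} \approx 19176.0$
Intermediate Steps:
$D = -9$ ($D = 3 \left(-3\right) = -9$)
$p{\left(v \right)} = \frac{1}{-9 + v}$ ($p{\left(v \right)} = \frac{1}{v - 9} = \frac{1}{-9 + v}$)
$F{\left(d,X \right)} = -50 + X + d + \frac{4}{-9 + X}$ ($F{\left(d,X \right)} = \left(\left(d + X\right) + \frac{4}{-9 + X}\right) - 50 = \left(\left(X + d\right) + \frac{4}{-9 + X}\right) - 50 = \left(X + d + \frac{4}{-9 + X}\right) - 50 = -50 + X + d + \frac{4}{-9 + X}$)
$F{\left(10 \cdot 19,39 \right)} - -18997 = \frac{4 + \left(-9 + 39\right) \left(-50 + 39 + 10 \cdot 19\right)}{-9 + 39} - -18997 = \frac{4 + 30 \left(-50 + 39 + 190\right)}{30} + 18997 = \frac{4 + 30 \cdot 179}{30} + 18997 = \frac{4 + 5370}{30} + 18997 = \frac{1}{30} \cdot 5374 + 18997 = \frac{2687}{15} + 18997 = \frac{287642}{15}$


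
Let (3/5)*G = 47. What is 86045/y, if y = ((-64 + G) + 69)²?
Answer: 154881/12500 ≈ 12.390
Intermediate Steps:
G = 235/3 (G = (5/3)*47 = 235/3 ≈ 78.333)
y = 62500/9 (y = ((-64 + 235/3) + 69)² = (43/3 + 69)² = (250/3)² = 62500/9 ≈ 6944.4)
86045/y = 86045/(62500/9) = 86045*(9/62500) = 154881/12500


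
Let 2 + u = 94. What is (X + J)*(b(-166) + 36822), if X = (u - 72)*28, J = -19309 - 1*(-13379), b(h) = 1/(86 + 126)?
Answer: -20959821525/106 ≈ -1.9773e+8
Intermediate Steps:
u = 92 (u = -2 + 94 = 92)
b(h) = 1/212
J = -5930 (J = -19309 + 13379 = -5930)
X = 560 (X = (92 - 72)*28 = 20*28 = 560)
(X + J)*(b(-166) + 36822) = (560 - 5930)*(1/212 + 36822) = -5370*7806265/212 = -20959821525/106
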